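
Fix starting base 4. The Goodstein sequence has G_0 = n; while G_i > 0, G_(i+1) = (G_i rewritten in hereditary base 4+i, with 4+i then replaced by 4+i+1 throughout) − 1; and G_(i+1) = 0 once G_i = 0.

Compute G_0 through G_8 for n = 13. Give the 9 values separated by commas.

G_0 = 13. HB_4(13) = 3·4 + 1. Bump = 16. G_1 = 15.
G_1 = 15. HB_5(15) = 3·5. Bump = 18. G_2 = 17.
G_2 = 17. HB_6(17) = 2·6 + 5. Bump = 19. G_3 = 18.
G_3 = 18. HB_7(18) = 2·7 + 4. Bump = 20. G_4 = 19.
G_4 = 19. HB_8(19) = 2·8 + 3. Bump = 21. G_5 = 20.
G_5 = 20. HB_9(20) = 2·9 + 2. Bump = 22. G_6 = 21.
G_6 = 21. HB_10(21) = 2·10 + 1. Bump = 23. G_7 = 22.
G_7 = 22. HB_11(22) = 2·11. Bump = 24. G_8 = 23.

13, 15, 17, 18, 19, 20, 21, 22, 23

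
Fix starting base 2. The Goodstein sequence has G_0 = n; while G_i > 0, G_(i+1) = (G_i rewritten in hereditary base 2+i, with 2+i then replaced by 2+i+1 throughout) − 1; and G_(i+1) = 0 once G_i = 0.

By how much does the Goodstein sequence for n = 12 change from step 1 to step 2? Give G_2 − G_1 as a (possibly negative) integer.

958

G_0=12  [base 2] 2^(2 + 1) + 2^2  →[2↦3]→  3^(3 + 1) + 3^3 = 108  −1 ⇒ G_1=107
G_1=107  [base 3] 3^(3 + 1) + 2·3^2 + 2·3 + 2  →[3↦4]→  4^(4 + 1) + 2·4^2 + 2·4 + 2 = 1066  −1 ⇒ G_2=1065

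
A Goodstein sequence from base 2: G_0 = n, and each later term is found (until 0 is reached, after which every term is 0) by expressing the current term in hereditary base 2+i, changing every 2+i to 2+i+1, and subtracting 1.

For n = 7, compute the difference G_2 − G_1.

229

i=0: 7 = 2^2 + 2 + 1 (b=2); 2→3: 3^3 + 3 + 1 = 31; 31−1 = 30
i=1: 30 = 3^3 + 3 (b=3); 3→4: 4^4 + 4 = 260; 260−1 = 259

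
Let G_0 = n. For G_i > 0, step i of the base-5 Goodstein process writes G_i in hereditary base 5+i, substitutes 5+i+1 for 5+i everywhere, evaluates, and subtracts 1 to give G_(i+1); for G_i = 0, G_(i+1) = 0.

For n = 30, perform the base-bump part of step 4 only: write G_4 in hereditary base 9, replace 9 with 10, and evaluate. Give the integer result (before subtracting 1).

G_0=30  [base 5] 5^2 + 5  →[5↦6]→  6^2 + 6 = 42  −1 ⇒ G_1=41
G_1=41  [base 6] 6^2 + 5  →[6↦7]→  7^2 + 5 = 54  −1 ⇒ G_2=53
G_2=53  [base 7] 7^2 + 4  →[7↦8]→  8^2 + 4 = 68  −1 ⇒ G_3=67
G_3=67  [base 8] 8^2 + 3  →[8↦9]→  9^2 + 3 = 84  −1 ⇒ G_4=83

102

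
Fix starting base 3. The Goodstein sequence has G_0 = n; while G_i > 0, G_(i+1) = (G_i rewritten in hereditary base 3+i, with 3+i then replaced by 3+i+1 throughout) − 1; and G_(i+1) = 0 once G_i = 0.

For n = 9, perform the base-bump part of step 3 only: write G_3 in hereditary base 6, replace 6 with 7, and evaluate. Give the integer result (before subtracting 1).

G_0 = 9. HB_3(9) = 3^2. Bump = 16. G_1 = 15.
G_1 = 15. HB_4(15) = 3·4 + 3. Bump = 18. G_2 = 17.
G_2 = 17. HB_5(17) = 3·5 + 2. Bump = 20. G_3 = 19.
G_3 = 19. HB_6(19) = 3·6 + 1. Bump = 22. G_4 = 21.

22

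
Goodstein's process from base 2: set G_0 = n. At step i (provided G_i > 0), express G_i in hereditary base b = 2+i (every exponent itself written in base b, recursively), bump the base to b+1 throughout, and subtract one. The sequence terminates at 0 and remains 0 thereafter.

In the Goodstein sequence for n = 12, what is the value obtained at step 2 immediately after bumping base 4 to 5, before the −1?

15686

i=0: 12 = 2^(2 + 1) + 2^2 (b=2); 2→3: 3^(3 + 1) + 3^3 = 108; 108−1 = 107
i=1: 107 = 3^(3 + 1) + 2·3^2 + 2·3 + 2 (b=3); 3→4: 4^(4 + 1) + 2·4^2 + 2·4 + 2 = 1066; 1066−1 = 1065
i=2: 1065 = 4^(4 + 1) + 2·4^2 + 2·4 + 1 (b=4); 4→5: 5^(5 + 1) + 2·5^2 + 2·5 + 1 = 15686; 15686−1 = 15685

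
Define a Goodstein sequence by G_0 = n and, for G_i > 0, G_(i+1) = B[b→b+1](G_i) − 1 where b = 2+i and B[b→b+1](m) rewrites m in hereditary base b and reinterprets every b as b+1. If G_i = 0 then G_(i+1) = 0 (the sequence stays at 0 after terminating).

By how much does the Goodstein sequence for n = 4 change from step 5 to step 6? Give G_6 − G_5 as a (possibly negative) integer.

30

base 2: 4 = 2^2; at 3: 3^3 = 27; next = 26
base 3: 26 = 2·3^2 + 2·3 + 2; at 4: 2·4^2 + 2·4 + 2 = 42; next = 41
base 4: 41 = 2·4^2 + 2·4 + 1; at 5: 2·5^2 + 2·5 + 1 = 61; next = 60
base 5: 60 = 2·5^2 + 2·5; at 6: 2·6^2 + 2·6 = 84; next = 83
base 6: 83 = 2·6^2 + 6 + 5; at 7: 2·7^2 + 7 + 5 = 110; next = 109
base 7: 109 = 2·7^2 + 7 + 4; at 8: 2·8^2 + 8 + 4 = 140; next = 139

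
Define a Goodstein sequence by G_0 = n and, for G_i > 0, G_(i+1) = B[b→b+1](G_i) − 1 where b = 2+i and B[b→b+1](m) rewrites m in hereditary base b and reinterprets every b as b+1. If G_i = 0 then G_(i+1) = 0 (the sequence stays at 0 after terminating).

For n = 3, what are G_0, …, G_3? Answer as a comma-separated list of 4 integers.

3, 3, 3, 2

[0] 3 ≡ 2 + 1 (base 2). Lift 3: 4. −1: 3.
[1] 3 ≡ 3 (base 3). Lift 4: 4. −1: 3.
[2] 3 ≡ 3 (base 4). Lift 5: 3. −1: 2.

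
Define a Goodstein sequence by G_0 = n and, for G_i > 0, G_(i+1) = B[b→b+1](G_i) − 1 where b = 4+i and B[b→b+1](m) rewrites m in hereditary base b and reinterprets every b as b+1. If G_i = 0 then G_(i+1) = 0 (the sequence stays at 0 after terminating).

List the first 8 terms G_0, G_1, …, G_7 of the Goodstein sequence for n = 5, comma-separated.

step 0: 5 = 4 + 1; sub 5 for 4: 5 + 1; = 6; G_1 = 6−1 = 5
step 1: 5 = 5; sub 6 for 5: 6; = 6; G_2 = 6−1 = 5
step 2: 5 = 5; sub 7 for 6: 5; = 5; G_3 = 5−1 = 4
step 3: 4 = 4; sub 8 for 7: 4; = 4; G_4 = 4−1 = 3
step 4: 3 = 3; sub 9 for 8: 3; = 3; G_5 = 3−1 = 2
step 5: 2 = 2; sub 10 for 9: 2; = 2; G_6 = 2−1 = 1
step 6: 1 = 1; sub 11 for 10: 1; = 1; G_7 = 1−1 = 0

5, 5, 5, 4, 3, 2, 1, 0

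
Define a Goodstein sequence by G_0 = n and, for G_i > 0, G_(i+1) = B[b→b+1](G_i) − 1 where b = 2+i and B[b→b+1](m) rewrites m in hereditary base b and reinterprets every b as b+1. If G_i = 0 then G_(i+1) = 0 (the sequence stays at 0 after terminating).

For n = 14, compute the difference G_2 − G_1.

1171

[0] 14 ≡ 2^(2 + 1) + 2^2 + 2 (base 2). Lift 3: 111. −1: 110.
[1] 110 ≡ 3^(3 + 1) + 3^3 + 2 (base 3). Lift 4: 1282. −1: 1281.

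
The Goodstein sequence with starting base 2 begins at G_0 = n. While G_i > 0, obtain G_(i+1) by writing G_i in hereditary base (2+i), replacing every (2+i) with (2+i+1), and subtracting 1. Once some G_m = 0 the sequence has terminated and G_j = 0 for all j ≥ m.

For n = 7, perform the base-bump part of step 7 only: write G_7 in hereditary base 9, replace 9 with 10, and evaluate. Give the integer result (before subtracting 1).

base 2: 7 = 2^2 + 2 + 1; at 3: 3^3 + 3 + 1 = 31; next = 30
base 3: 30 = 3^3 + 3; at 4: 4^4 + 4 = 260; next = 259
base 4: 259 = 4^4 + 3; at 5: 5^5 + 3 = 3128; next = 3127
base 5: 3127 = 5^5 + 2; at 6: 6^6 + 2 = 46658; next = 46657
base 6: 46657 = 6^6 + 1; at 7: 7^7 + 1 = 823544; next = 823543
base 7: 823543 = 7^7; at 8: 8^8 = 16777216; next = 16777215
base 8: 16777215 = 7·8^7 + 7·8^6 + 7·8^5 + 7·8^4 + 7·8^3 + 7·8^2 + 7·8 + 7; at 9: 7·9^7 + 7·9^6 + 7·9^5 + 7·9^4 + 7·9^3 + 7·9^2 + 7·9 + 7 = 37665880; next = 37665879

77777776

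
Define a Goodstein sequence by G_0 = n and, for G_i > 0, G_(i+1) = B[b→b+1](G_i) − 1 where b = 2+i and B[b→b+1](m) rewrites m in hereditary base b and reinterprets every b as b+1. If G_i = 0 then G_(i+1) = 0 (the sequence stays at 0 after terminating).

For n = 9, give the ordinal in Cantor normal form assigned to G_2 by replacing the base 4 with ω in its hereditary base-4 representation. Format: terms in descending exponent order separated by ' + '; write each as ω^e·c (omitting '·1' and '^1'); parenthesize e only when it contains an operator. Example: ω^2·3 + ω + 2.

ω^ω·3 + ω^3·3 + ω^2·3 + ω·3 + 3

step 0: 9 = 2^(2 + 1) + 1; sub 3 for 2: 3^(3 + 1) + 1; = 82; G_1 = 82−1 = 81
step 1: 81 = 3^(3 + 1); sub 4 for 3: 4^(4 + 1); = 1024; G_2 = 1024−1 = 1023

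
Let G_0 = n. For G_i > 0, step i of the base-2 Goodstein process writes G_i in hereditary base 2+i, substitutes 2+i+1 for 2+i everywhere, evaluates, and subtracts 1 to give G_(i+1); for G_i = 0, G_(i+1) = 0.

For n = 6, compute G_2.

257

G_0 = 6. HB_2(6) = 2^2 + 2. Bump = 30. G_1 = 29.
G_1 = 29. HB_3(29) = 3^3 + 2. Bump = 258. G_2 = 257.
G_2 = 257. HB_4(257) = 4^4 + 1. Bump = 3126. G_3 = 3125.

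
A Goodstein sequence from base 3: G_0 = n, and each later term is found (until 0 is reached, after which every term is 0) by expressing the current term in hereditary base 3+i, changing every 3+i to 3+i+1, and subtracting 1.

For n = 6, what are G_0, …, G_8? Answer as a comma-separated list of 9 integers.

i=0: 6 = 2·3 (b=3); 3→4: 2·4 = 8; 8−1 = 7
i=1: 7 = 4 + 3 (b=4); 4→5: 5 + 3 = 8; 8−1 = 7
i=2: 7 = 5 + 2 (b=5); 5→6: 6 + 2 = 8; 8−1 = 7
i=3: 7 = 6 + 1 (b=6); 6→7: 7 + 1 = 8; 8−1 = 7
i=4: 7 = 7 (b=7); 7→8: 8 = 8; 8−1 = 7
i=5: 7 = 7 (b=8); 8→9: 7 = 7; 7−1 = 6
i=6: 6 = 6 (b=9); 9→10: 6 = 6; 6−1 = 5
i=7: 5 = 5 (b=10); 10→11: 5 = 5; 5−1 = 4

6, 7, 7, 7, 7, 7, 6, 5, 4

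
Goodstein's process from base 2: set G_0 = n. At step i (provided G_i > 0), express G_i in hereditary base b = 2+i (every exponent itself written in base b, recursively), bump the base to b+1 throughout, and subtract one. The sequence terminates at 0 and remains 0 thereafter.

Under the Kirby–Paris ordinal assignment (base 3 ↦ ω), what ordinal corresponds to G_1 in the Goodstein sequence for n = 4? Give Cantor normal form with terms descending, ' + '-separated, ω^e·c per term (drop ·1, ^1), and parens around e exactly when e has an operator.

step 0: 4 = 2^2; sub 3 for 2: 3^3; = 27; G_1 = 27−1 = 26
step 1: 26 = 2·3^2 + 2·3 + 2; sub 4 for 3: 2·4^2 + 2·4 + 2; = 42; G_2 = 42−1 = 41

ω^2·2 + ω·2 + 2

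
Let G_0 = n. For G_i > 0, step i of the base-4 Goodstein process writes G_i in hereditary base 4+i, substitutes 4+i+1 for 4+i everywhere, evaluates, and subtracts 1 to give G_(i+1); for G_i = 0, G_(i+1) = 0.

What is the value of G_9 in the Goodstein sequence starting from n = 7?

[0] 7 ≡ 4 + 3 (base 4). Lift 5: 8. −1: 7.
[1] 7 ≡ 5 + 2 (base 5). Lift 6: 8. −1: 7.
[2] 7 ≡ 6 + 1 (base 6). Lift 7: 8. −1: 7.
[3] 7 ≡ 7 (base 7). Lift 8: 8. −1: 7.
[4] 7 ≡ 7 (base 8). Lift 9: 7. −1: 6.
[5] 6 ≡ 6 (base 9). Lift 10: 6. −1: 5.
[6] 5 ≡ 5 (base 10). Lift 11: 5. −1: 4.
[7] 4 ≡ 4 (base 11). Lift 12: 4. −1: 3.
[8] 3 ≡ 3 (base 12). Lift 13: 3. −1: 2.

2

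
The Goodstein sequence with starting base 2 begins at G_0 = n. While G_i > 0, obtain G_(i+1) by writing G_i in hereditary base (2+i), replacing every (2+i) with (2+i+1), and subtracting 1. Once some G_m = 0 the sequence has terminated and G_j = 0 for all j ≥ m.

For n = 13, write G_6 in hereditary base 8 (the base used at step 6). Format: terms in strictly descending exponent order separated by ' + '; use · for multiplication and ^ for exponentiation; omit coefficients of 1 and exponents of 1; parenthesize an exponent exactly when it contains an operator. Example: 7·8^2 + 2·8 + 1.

13 —HB2→ 2^(2 + 1) + 2^2 + 1 —bump→ 3^(3 + 1) + 3^3 + 1 = 109 —(−1)→ 108
108 —HB3→ 3^(3 + 1) + 3^3 —bump→ 4^(4 + 1) + 4^4 = 1280 —(−1)→ 1279
1279 —HB4→ 4^(4 + 1) + 3·4^3 + 3·4^2 + 3·4 + 3 —bump→ 5^(5 + 1) + 3·5^3 + 3·5^2 + 3·5 + 3 = 16093 —(−1)→ 16092
16092 —HB5→ 5^(5 + 1) + 3·5^3 + 3·5^2 + 3·5 + 2 —bump→ 6^(6 + 1) + 3·6^3 + 3·6^2 + 3·6 + 2 = 280712 —(−1)→ 280711
280711 —HB6→ 6^(6 + 1) + 3·6^3 + 3·6^2 + 3·6 + 1 —bump→ 7^(7 + 1) + 3·7^3 + 3·7^2 + 3·7 + 1 = 5765999 —(−1)→ 5765998
5765998 —HB7→ 7^(7 + 1) + 3·7^3 + 3·7^2 + 3·7 —bump→ 8^(8 + 1) + 3·8^3 + 3·8^2 + 3·8 = 134219480 —(−1)→ 134219479
134219479 —HB8→ 8^(8 + 1) + 3·8^3 + 3·8^2 + 2·8 + 7 —bump→ 9^(9 + 1) + 3·9^3 + 3·9^2 + 2·9 + 7 = 3486786856 —(−1)→ 3486786855

8^(8 + 1) + 3·8^3 + 3·8^2 + 2·8 + 7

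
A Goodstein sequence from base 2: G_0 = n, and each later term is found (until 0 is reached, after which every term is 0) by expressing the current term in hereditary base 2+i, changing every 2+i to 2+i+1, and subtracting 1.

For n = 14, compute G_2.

[0] 14 ≡ 2^(2 + 1) + 2^2 + 2 (base 2). Lift 3: 111. −1: 110.
[1] 110 ≡ 3^(3 + 1) + 3^3 + 2 (base 3). Lift 4: 1282. −1: 1281.
[2] 1281 ≡ 4^(4 + 1) + 4^4 + 1 (base 4). Lift 5: 18751. −1: 18750.

1281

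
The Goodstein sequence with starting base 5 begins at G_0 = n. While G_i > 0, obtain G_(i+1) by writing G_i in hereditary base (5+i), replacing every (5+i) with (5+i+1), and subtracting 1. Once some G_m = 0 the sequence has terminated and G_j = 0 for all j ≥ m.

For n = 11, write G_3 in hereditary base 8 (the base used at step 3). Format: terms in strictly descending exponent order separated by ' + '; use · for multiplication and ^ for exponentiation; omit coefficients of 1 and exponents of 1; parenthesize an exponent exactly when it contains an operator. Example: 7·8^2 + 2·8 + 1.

G_0=11  [base 5] 2·5 + 1  →[5↦6]→  2·6 + 1 = 13  −1 ⇒ G_1=12
G_1=12  [base 6] 2·6  →[6↦7]→  2·7 = 14  −1 ⇒ G_2=13
G_2=13  [base 7] 7 + 6  →[7↦8]→  8 + 6 = 14  −1 ⇒ G_3=13
G_3=13  [base 8] 8 + 5  →[8↦9]→  9 + 5 = 14  −1 ⇒ G_4=13

8 + 5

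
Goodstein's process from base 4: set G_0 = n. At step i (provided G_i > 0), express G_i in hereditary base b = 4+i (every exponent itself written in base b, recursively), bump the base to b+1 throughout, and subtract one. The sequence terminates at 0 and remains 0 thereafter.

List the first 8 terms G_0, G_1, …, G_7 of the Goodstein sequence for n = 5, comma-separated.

5, 5, 5, 4, 3, 2, 1, 0

(0) 5|_4 = 4 + 1 ↦ 5 + 1|_5 = 6 ⇒ 5
(1) 5|_5 = 5 ↦ 6|_6 = 6 ⇒ 5
(2) 5|_6 = 5 ↦ 5|_7 = 5 ⇒ 4
(3) 4|_7 = 4 ↦ 4|_8 = 4 ⇒ 3
(4) 3|_8 = 3 ↦ 3|_9 = 3 ⇒ 2
(5) 2|_9 = 2 ↦ 2|_10 = 2 ⇒ 1
(6) 1|_10 = 1 ↦ 1|_11 = 1 ⇒ 0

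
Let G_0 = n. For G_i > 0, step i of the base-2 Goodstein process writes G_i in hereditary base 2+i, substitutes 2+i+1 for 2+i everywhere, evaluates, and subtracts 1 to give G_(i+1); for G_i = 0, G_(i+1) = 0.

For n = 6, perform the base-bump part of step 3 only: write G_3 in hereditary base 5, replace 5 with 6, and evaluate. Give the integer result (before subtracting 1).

[0] 6 ≡ 2^2 + 2 (base 2). Lift 3: 30. −1: 29.
[1] 29 ≡ 3^3 + 2 (base 3). Lift 4: 258. −1: 257.
[2] 257 ≡ 4^4 + 1 (base 4). Lift 5: 3126. −1: 3125.
[3] 3125 ≡ 5^5 (base 5). Lift 6: 46656. −1: 46655.

46656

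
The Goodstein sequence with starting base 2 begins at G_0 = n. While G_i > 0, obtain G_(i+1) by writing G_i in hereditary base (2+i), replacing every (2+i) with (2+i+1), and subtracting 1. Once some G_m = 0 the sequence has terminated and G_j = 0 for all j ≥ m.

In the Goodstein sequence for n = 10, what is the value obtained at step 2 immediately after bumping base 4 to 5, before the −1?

15626

(0) 10|_2 = 2^(2 + 1) + 2 ↦ 3^(3 + 1) + 3|_3 = 84 ⇒ 83
(1) 83|_3 = 3^(3 + 1) + 2 ↦ 4^(4 + 1) + 2|_4 = 1026 ⇒ 1025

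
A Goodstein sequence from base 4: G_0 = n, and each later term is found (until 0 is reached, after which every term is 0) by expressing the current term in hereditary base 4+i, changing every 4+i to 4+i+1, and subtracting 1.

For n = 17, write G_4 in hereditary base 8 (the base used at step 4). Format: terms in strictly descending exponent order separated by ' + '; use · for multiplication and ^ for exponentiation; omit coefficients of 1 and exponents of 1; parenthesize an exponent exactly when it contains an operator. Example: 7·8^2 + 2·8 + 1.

5·8 + 3

base 4: 17 = 4^2 + 1; at 5: 5^2 + 1 = 26; next = 25
base 5: 25 = 5^2; at 6: 6^2 = 36; next = 35
base 6: 35 = 5·6 + 5; at 7: 5·7 + 5 = 40; next = 39
base 7: 39 = 5·7 + 4; at 8: 5·8 + 4 = 44; next = 43
base 8: 43 = 5·8 + 3; at 9: 5·9 + 3 = 48; next = 47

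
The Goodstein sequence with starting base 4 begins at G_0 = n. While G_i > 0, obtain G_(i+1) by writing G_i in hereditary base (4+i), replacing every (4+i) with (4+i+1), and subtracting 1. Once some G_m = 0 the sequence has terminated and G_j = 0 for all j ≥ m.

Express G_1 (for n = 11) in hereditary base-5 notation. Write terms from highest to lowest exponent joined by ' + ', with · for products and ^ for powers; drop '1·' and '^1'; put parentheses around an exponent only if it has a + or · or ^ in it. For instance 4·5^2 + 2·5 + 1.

2·5 + 2

base 4: 11 = 2·4 + 3; at 5: 2·5 + 3 = 13; next = 12
base 5: 12 = 2·5 + 2; at 6: 2·6 + 2 = 14; next = 13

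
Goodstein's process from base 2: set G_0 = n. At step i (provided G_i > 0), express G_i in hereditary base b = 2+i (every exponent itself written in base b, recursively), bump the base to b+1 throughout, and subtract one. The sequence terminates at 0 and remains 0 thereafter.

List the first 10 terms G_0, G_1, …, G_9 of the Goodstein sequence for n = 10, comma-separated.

10, 83, 1025, 15625, 279935, 4215754, 84073323, 1937434592, 50000555551, 1426559238830

step 0: 10 = 2^(2 + 1) + 2; sub 3 for 2: 3^(3 + 1) + 3; = 84; G_1 = 84−1 = 83
step 1: 83 = 3^(3 + 1) + 2; sub 4 for 3: 4^(4 + 1) + 2; = 1026; G_2 = 1026−1 = 1025
step 2: 1025 = 4^(4 + 1) + 1; sub 5 for 4: 5^(5 + 1) + 1; = 15626; G_3 = 15626−1 = 15625
step 3: 15625 = 5^(5 + 1); sub 6 for 5: 6^(6 + 1); = 279936; G_4 = 279936−1 = 279935
step 4: 279935 = 5·6^6 + 5·6^5 + 5·6^4 + 5·6^3 + 5·6^2 + 5·6 + 5; sub 7 for 6: 5·7^7 + 5·7^5 + 5·7^4 + 5·7^3 + 5·7^2 + 5·7 + 5; = 4215755; G_5 = 4215755−1 = 4215754
step 5: 4215754 = 5·7^7 + 5·7^5 + 5·7^4 + 5·7^3 + 5·7^2 + 5·7 + 4; sub 8 for 7: 5·8^8 + 5·8^5 + 5·8^4 + 5·8^3 + 5·8^2 + 5·8 + 4; = 84073324; G_6 = 84073324−1 = 84073323
step 6: 84073323 = 5·8^8 + 5·8^5 + 5·8^4 + 5·8^3 + 5·8^2 + 5·8 + 3; sub 9 for 8: 5·9^9 + 5·9^5 + 5·9^4 + 5·9^3 + 5·9^2 + 5·9 + 3; = 1937434593; G_7 = 1937434593−1 = 1937434592
step 7: 1937434592 = 5·9^9 + 5·9^5 + 5·9^4 + 5·9^3 + 5·9^2 + 5·9 + 2; sub 10 for 9: 5·10^10 + 5·10^5 + 5·10^4 + 5·10^3 + 5·10^2 + 5·10 + 2; = 50000555552; G_8 = 50000555552−1 = 50000555551
step 8: 50000555551 = 5·10^10 + 5·10^5 + 5·10^4 + 5·10^3 + 5·10^2 + 5·10 + 1; sub 11 for 10: 5·11^11 + 5·11^5 + 5·11^4 + 5·11^3 + 5·11^2 + 5·11 + 1; = 1426559238831; G_9 = 1426559238831−1 = 1426559238830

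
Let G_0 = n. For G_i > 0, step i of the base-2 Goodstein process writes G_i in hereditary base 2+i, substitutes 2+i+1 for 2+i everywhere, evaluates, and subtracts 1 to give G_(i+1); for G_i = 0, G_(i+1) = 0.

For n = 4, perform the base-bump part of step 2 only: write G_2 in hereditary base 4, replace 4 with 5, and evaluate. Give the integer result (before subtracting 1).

61

(0) 4|_2 = 2^2 ↦ 3^3|_3 = 27 ⇒ 26
(1) 26|_3 = 2·3^2 + 2·3 + 2 ↦ 2·4^2 + 2·4 + 2|_4 = 42 ⇒ 41
(2) 41|_4 = 2·4^2 + 2·4 + 1 ↦ 2·5^2 + 2·5 + 1|_5 = 61 ⇒ 60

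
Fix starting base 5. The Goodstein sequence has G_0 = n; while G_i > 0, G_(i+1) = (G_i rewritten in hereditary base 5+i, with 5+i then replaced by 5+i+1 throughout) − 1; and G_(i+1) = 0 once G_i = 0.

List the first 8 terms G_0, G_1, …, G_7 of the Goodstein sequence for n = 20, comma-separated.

20 —HB5→ 4·5 —bump→ 4·6 = 24 —(−1)→ 23
23 —HB6→ 3·6 + 5 —bump→ 3·7 + 5 = 26 —(−1)→ 25
25 —HB7→ 3·7 + 4 —bump→ 3·8 + 4 = 28 —(−1)→ 27
27 —HB8→ 3·8 + 3 —bump→ 3·9 + 3 = 30 —(−1)→ 29
29 —HB9→ 3·9 + 2 —bump→ 3·10 + 2 = 32 —(−1)→ 31
31 —HB10→ 3·10 + 1 —bump→ 3·11 + 1 = 34 —(−1)→ 33
33 —HB11→ 3·11 —bump→ 3·12 = 36 —(−1)→ 35

20, 23, 25, 27, 29, 31, 33, 35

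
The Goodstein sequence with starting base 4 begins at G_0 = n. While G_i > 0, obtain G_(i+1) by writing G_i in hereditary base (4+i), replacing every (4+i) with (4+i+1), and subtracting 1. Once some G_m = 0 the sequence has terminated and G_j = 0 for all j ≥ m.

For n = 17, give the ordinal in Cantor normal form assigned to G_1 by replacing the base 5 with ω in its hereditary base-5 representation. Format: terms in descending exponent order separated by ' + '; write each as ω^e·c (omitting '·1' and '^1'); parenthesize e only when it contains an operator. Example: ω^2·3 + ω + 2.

[0] 17 ≡ 4^2 + 1 (base 4). Lift 5: 26. −1: 25.
[1] 25 ≡ 5^2 (base 5). Lift 6: 36. −1: 35.

ω^2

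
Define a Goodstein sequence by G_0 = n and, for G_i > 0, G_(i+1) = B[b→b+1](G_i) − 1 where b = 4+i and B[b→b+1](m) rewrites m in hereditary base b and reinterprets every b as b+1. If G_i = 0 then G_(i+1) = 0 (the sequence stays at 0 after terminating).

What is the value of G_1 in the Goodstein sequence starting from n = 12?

i=0: 12 = 3·4 (b=4); 4→5: 3·5 = 15; 15−1 = 14
i=1: 14 = 2·5 + 4 (b=5); 5→6: 2·6 + 4 = 16; 16−1 = 15

14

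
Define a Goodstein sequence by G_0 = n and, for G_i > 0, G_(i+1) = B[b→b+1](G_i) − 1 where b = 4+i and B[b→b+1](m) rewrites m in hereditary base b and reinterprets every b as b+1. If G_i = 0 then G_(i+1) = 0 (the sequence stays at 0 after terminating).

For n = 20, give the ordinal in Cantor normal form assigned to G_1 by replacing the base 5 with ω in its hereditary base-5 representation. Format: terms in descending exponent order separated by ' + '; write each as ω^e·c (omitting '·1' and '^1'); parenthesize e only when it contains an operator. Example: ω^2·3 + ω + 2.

ω^2 + 4

20 —HB4→ 4^2 + 4 —bump→ 5^2 + 5 = 30 —(−1)→ 29
29 —HB5→ 5^2 + 4 —bump→ 6^2 + 4 = 40 —(−1)→ 39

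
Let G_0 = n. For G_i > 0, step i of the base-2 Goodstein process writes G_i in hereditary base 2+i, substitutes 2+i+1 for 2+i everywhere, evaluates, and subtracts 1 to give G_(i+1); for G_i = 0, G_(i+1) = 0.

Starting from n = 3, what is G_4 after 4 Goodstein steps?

G_0 = 3. HB_2(3) = 2 + 1. Bump = 4. G_1 = 3.
G_1 = 3. HB_3(3) = 3. Bump = 4. G_2 = 3.
G_2 = 3. HB_4(3) = 3. Bump = 3. G_3 = 2.
G_3 = 2. HB_5(2) = 2. Bump = 2. G_4 = 1.
G_4 = 1. HB_6(1) = 1. Bump = 1. G_5 = 0.

1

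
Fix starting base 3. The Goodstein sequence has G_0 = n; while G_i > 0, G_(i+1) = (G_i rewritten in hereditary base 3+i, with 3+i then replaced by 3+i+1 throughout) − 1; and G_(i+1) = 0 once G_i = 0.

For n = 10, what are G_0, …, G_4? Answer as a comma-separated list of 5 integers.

base 3: 10 = 3^2 + 1; at 4: 4^2 + 1 = 17; next = 16
base 4: 16 = 4^2; at 5: 5^2 = 25; next = 24
base 5: 24 = 4·5 + 4; at 6: 4·6 + 4 = 28; next = 27
base 6: 27 = 4·6 + 3; at 7: 4·7 + 3 = 31; next = 30

10, 16, 24, 27, 30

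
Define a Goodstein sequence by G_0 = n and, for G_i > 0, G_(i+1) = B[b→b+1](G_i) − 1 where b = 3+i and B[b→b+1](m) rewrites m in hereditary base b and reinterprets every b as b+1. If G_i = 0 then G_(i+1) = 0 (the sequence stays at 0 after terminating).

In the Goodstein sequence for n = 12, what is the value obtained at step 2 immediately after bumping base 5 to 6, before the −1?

38

G_0 = 12. HB_3(12) = 3^2 + 3. Bump = 20. G_1 = 19.
G_1 = 19. HB_4(19) = 4^2 + 3. Bump = 28. G_2 = 27.
G_2 = 27. HB_5(27) = 5^2 + 2. Bump = 38. G_3 = 37.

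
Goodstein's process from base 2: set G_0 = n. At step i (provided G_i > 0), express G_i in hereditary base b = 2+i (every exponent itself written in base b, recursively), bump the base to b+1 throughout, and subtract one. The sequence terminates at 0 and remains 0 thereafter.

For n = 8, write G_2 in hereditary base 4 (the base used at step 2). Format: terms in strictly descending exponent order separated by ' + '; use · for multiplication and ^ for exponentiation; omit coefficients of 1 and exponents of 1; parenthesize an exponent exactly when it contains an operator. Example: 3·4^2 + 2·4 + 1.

8 —HB2→ 2^(2 + 1) —bump→ 3^(3 + 1) = 81 —(−1)→ 80
80 —HB3→ 2·3^3 + 2·3^2 + 2·3 + 2 —bump→ 2·4^4 + 2·4^2 + 2·4 + 2 = 554 —(−1)→ 553

2·4^4 + 2·4^2 + 2·4 + 1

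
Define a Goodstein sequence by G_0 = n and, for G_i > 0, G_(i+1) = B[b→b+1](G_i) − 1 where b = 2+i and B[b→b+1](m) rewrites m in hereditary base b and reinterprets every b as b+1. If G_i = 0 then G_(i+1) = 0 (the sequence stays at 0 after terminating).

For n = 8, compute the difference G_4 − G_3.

87085

step 0: 8 = 2^(2 + 1); sub 3 for 2: 3^(3 + 1); = 81; G_1 = 81−1 = 80
step 1: 80 = 2·3^3 + 2·3^2 + 2·3 + 2; sub 4 for 3: 2·4^4 + 2·4^2 + 2·4 + 2; = 554; G_2 = 554−1 = 553
step 2: 553 = 2·4^4 + 2·4^2 + 2·4 + 1; sub 5 for 4: 2·5^5 + 2·5^2 + 2·5 + 1; = 6311; G_3 = 6311−1 = 6310
step 3: 6310 = 2·5^5 + 2·5^2 + 2·5; sub 6 for 5: 2·6^6 + 2·6^2 + 2·6; = 93396; G_4 = 93396−1 = 93395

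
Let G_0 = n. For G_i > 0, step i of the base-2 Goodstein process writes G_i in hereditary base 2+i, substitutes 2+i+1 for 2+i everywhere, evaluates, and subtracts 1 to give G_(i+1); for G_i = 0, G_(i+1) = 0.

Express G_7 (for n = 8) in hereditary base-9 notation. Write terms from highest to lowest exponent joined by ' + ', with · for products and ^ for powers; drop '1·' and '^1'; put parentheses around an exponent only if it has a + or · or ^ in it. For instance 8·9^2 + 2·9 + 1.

2·9^9 + 2·9^2 + 9 + 2

i=0: 8 = 2^(2 + 1) (b=2); 2→3: 3^(3 + 1) = 81; 81−1 = 80
i=1: 80 = 2·3^3 + 2·3^2 + 2·3 + 2 (b=3); 3→4: 2·4^4 + 2·4^2 + 2·4 + 2 = 554; 554−1 = 553
i=2: 553 = 2·4^4 + 2·4^2 + 2·4 + 1 (b=4); 4→5: 2·5^5 + 2·5^2 + 2·5 + 1 = 6311; 6311−1 = 6310
i=3: 6310 = 2·5^5 + 2·5^2 + 2·5 (b=5); 5→6: 2·6^6 + 2·6^2 + 2·6 = 93396; 93396−1 = 93395
i=4: 93395 = 2·6^6 + 2·6^2 + 6 + 5 (b=6); 6→7: 2·7^7 + 2·7^2 + 7 + 5 = 1647196; 1647196−1 = 1647195
i=5: 1647195 = 2·7^7 + 2·7^2 + 7 + 4 (b=7); 7→8: 2·8^8 + 2·8^2 + 8 + 4 = 33554572; 33554572−1 = 33554571
i=6: 33554571 = 2·8^8 + 2·8^2 + 8 + 3 (b=8); 8→9: 2·9^9 + 2·9^2 + 9 + 3 = 774841152; 774841152−1 = 774841151
i=7: 774841151 = 2·9^9 + 2·9^2 + 9 + 2 (b=9); 9→10: 2·10^10 + 2·10^2 + 10 + 2 = 20000000212; 20000000212−1 = 20000000211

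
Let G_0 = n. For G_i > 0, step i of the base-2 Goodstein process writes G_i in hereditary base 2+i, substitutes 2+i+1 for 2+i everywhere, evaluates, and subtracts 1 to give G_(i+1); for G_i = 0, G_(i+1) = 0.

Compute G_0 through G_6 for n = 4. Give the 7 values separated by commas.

G_0 = 4. HB_2(4) = 2^2. Bump = 27. G_1 = 26.
G_1 = 26. HB_3(26) = 2·3^2 + 2·3 + 2. Bump = 42. G_2 = 41.
G_2 = 41. HB_4(41) = 2·4^2 + 2·4 + 1. Bump = 61. G_3 = 60.
G_3 = 60. HB_5(60) = 2·5^2 + 2·5. Bump = 84. G_4 = 83.
G_4 = 83. HB_6(83) = 2·6^2 + 6 + 5. Bump = 110. G_5 = 109.
G_5 = 109. HB_7(109) = 2·7^2 + 7 + 4. Bump = 140. G_6 = 139.

4, 26, 41, 60, 83, 109, 139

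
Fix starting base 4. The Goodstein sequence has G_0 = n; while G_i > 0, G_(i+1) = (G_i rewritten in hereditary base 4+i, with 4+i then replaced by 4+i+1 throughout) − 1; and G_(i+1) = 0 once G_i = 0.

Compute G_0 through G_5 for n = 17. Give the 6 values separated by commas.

base 4: 17 = 4^2 + 1; at 5: 5^2 + 1 = 26; next = 25
base 5: 25 = 5^2; at 6: 6^2 = 36; next = 35
base 6: 35 = 5·6 + 5; at 7: 5·7 + 5 = 40; next = 39
base 7: 39 = 5·7 + 4; at 8: 5·8 + 4 = 44; next = 43
base 8: 43 = 5·8 + 3; at 9: 5·9 + 3 = 48; next = 47

17, 25, 35, 39, 43, 47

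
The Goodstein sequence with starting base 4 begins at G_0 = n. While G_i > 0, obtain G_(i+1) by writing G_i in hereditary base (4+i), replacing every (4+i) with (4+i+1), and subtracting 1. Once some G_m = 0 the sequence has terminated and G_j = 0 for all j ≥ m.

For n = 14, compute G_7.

[0] 14 ≡ 3·4 + 2 (base 4). Lift 5: 17. −1: 16.
[1] 16 ≡ 3·5 + 1 (base 5). Lift 6: 19. −1: 18.
[2] 18 ≡ 3·6 (base 6). Lift 7: 21. −1: 20.
[3] 20 ≡ 2·7 + 6 (base 7). Lift 8: 22. −1: 21.
[4] 21 ≡ 2·8 + 5 (base 8). Lift 9: 23. −1: 22.
[5] 22 ≡ 2·9 + 4 (base 9). Lift 10: 24. −1: 23.
[6] 23 ≡ 2·10 + 3 (base 10). Lift 11: 25. −1: 24.
[7] 24 ≡ 2·11 + 2 (base 11). Lift 12: 26. −1: 25.

24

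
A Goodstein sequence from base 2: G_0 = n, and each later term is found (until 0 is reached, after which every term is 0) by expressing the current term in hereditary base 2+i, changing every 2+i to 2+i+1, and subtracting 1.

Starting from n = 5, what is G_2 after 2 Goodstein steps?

255

i=0: 5 = 2^2 + 1 (b=2); 2→3: 3^3 + 1 = 28; 28−1 = 27
i=1: 27 = 3^3 (b=3); 3→4: 4^4 = 256; 256−1 = 255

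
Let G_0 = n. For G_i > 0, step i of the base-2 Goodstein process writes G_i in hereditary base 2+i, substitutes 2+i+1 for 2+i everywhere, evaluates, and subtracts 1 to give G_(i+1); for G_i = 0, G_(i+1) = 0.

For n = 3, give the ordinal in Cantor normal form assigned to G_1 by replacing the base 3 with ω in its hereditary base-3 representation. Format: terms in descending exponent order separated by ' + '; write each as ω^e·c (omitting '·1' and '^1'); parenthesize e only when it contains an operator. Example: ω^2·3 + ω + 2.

G_0 = 3. HB_2(3) = 2 + 1. Bump = 4. G_1 = 3.
G_1 = 3. HB_3(3) = 3. Bump = 4. G_2 = 3.

ω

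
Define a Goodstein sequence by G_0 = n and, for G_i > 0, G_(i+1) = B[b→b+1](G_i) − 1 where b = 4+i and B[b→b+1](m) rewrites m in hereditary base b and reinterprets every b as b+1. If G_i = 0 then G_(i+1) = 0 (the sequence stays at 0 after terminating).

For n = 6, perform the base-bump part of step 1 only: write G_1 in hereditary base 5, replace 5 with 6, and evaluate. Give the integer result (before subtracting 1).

7

(0) 6|_4 = 4 + 2 ↦ 5 + 2|_5 = 7 ⇒ 6
(1) 6|_5 = 5 + 1 ↦ 6 + 1|_6 = 7 ⇒ 6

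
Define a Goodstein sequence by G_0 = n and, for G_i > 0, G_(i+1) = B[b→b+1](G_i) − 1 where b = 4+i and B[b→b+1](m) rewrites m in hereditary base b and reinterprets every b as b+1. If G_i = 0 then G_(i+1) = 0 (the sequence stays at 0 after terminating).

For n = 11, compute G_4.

15

G_0=11  [base 4] 2·4 + 3  →[4↦5]→  2·5 + 3 = 13  −1 ⇒ G_1=12
G_1=12  [base 5] 2·5 + 2  →[5↦6]→  2·6 + 2 = 14  −1 ⇒ G_2=13
G_2=13  [base 6] 2·6 + 1  →[6↦7]→  2·7 + 1 = 15  −1 ⇒ G_3=14
G_3=14  [base 7] 2·7  →[7↦8]→  2·8 = 16  −1 ⇒ G_4=15
G_4=15  [base 8] 8 + 7  →[8↦9]→  9 + 7 = 16  −1 ⇒ G_5=15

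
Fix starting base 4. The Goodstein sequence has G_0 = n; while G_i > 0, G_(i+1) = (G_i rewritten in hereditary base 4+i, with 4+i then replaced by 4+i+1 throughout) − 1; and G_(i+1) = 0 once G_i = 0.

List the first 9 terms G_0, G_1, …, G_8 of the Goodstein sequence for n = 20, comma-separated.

20, 29, 39, 51, 65, 81, 99, 107, 115

G_0=20  [base 4] 4^2 + 4  →[4↦5]→  5^2 + 5 = 30  −1 ⇒ G_1=29
G_1=29  [base 5] 5^2 + 4  →[5↦6]→  6^2 + 4 = 40  −1 ⇒ G_2=39
G_2=39  [base 6] 6^2 + 3  →[6↦7]→  7^2 + 3 = 52  −1 ⇒ G_3=51
G_3=51  [base 7] 7^2 + 2  →[7↦8]→  8^2 + 2 = 66  −1 ⇒ G_4=65
G_4=65  [base 8] 8^2 + 1  →[8↦9]→  9^2 + 1 = 82  −1 ⇒ G_5=81
G_5=81  [base 9] 9^2  →[9↦10]→  10^2 = 100  −1 ⇒ G_6=99
G_6=99  [base 10] 9·10 + 9  →[10↦11]→  9·11 + 9 = 108  −1 ⇒ G_7=107
G_7=107  [base 11] 9·11 + 8  →[11↦12]→  9·12 + 8 = 116  −1 ⇒ G_8=115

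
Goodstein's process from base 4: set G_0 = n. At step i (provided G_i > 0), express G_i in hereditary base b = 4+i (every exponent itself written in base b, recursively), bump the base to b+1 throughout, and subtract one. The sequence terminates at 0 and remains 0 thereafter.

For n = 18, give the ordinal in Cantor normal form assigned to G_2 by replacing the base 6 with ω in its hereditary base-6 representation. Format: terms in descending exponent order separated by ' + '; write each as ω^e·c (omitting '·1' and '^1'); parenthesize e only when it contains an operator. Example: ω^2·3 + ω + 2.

ω^2

G_0=18  [base 4] 4^2 + 2  →[4↦5]→  5^2 + 2 = 27  −1 ⇒ G_1=26
G_1=26  [base 5] 5^2 + 1  →[5↦6]→  6^2 + 1 = 37  −1 ⇒ G_2=36
G_2=36  [base 6] 6^2  →[6↦7]→  7^2 = 49  −1 ⇒ G_3=48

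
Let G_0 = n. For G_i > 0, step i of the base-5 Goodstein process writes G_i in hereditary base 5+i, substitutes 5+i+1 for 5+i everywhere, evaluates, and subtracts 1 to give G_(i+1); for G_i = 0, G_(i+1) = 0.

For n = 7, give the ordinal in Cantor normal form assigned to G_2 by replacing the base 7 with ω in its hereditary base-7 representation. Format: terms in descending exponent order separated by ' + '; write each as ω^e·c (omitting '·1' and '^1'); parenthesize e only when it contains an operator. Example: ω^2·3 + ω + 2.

G_0=7  [base 5] 5 + 2  →[5↦6]→  6 + 2 = 8  −1 ⇒ G_1=7
G_1=7  [base 6] 6 + 1  →[6↦7]→  7 + 1 = 8  −1 ⇒ G_2=7
G_2=7  [base 7] 7  →[7↦8]→  8 = 8  −1 ⇒ G_3=7

ω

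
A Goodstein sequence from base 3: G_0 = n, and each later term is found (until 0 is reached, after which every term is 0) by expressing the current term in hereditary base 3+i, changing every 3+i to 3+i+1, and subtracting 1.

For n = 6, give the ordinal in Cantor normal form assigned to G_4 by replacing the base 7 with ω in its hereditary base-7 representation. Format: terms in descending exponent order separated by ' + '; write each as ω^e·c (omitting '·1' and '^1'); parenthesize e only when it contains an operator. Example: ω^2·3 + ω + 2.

i=0: 6 = 2·3 (b=3); 3→4: 2·4 = 8; 8−1 = 7
i=1: 7 = 4 + 3 (b=4); 4→5: 5 + 3 = 8; 8−1 = 7
i=2: 7 = 5 + 2 (b=5); 5→6: 6 + 2 = 8; 8−1 = 7
i=3: 7 = 6 + 1 (b=6); 6→7: 7 + 1 = 8; 8−1 = 7
i=4: 7 = 7 (b=7); 7→8: 8 = 8; 8−1 = 7

ω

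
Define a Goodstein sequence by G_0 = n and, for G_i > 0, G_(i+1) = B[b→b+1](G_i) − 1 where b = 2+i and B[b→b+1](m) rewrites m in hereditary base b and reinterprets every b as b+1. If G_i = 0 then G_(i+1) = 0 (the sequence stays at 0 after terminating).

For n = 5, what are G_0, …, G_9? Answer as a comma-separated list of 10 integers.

5, 27, 255, 467, 775, 1197, 1751, 2454, 3325, 4382

G_0 = 5. HB_2(5) = 2^2 + 1. Bump = 28. G_1 = 27.
G_1 = 27. HB_3(27) = 3^3. Bump = 256. G_2 = 255.
G_2 = 255. HB_4(255) = 3·4^3 + 3·4^2 + 3·4 + 3. Bump = 468. G_3 = 467.
G_3 = 467. HB_5(467) = 3·5^3 + 3·5^2 + 3·5 + 2. Bump = 776. G_4 = 775.
G_4 = 775. HB_6(775) = 3·6^3 + 3·6^2 + 3·6 + 1. Bump = 1198. G_5 = 1197.
G_5 = 1197. HB_7(1197) = 3·7^3 + 3·7^2 + 3·7. Bump = 1752. G_6 = 1751.
G_6 = 1751. HB_8(1751) = 3·8^3 + 3·8^2 + 2·8 + 7. Bump = 2455. G_7 = 2454.
G_7 = 2454. HB_9(2454) = 3·9^3 + 3·9^2 + 2·9 + 6. Bump = 3326. G_8 = 3325.
G_8 = 3325. HB_10(3325) = 3·10^3 + 3·10^2 + 2·10 + 5. Bump = 4383. G_9 = 4382.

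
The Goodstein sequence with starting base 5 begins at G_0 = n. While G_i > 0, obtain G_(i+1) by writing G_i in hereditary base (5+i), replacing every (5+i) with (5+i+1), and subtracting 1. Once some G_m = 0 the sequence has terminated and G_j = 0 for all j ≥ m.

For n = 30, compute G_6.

121

G_0=30  [base 5] 5^2 + 5  →[5↦6]→  6^2 + 6 = 42  −1 ⇒ G_1=41
G_1=41  [base 6] 6^2 + 5  →[6↦7]→  7^2 + 5 = 54  −1 ⇒ G_2=53
G_2=53  [base 7] 7^2 + 4  →[7↦8]→  8^2 + 4 = 68  −1 ⇒ G_3=67
G_3=67  [base 8] 8^2 + 3  →[8↦9]→  9^2 + 3 = 84  −1 ⇒ G_4=83
G_4=83  [base 9] 9^2 + 2  →[9↦10]→  10^2 + 2 = 102  −1 ⇒ G_5=101
G_5=101  [base 10] 10^2 + 1  →[10↦11]→  11^2 + 1 = 122  −1 ⇒ G_6=121
G_6=121  [base 11] 11^2  →[11↦12]→  12^2 = 144  −1 ⇒ G_7=143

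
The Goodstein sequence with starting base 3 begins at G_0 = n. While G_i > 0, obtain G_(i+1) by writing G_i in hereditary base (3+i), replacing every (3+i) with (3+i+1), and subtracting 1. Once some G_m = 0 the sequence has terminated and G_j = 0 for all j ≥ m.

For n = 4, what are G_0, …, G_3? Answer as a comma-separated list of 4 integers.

4 —HB3→ 3 + 1 —bump→ 4 + 1 = 5 —(−1)→ 4
4 —HB4→ 4 —bump→ 5 = 5 —(−1)→ 4
4 —HB5→ 4 —bump→ 4 = 4 —(−1)→ 3

4, 4, 4, 3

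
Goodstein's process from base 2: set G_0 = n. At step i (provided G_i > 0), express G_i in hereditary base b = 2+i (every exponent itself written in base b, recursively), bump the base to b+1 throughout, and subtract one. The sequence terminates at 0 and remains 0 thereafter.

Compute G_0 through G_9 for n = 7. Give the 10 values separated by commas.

7, 30, 259, 3127, 46657, 823543, 16777215, 37665879, 77777775, 150051213

G_0 = 7. HB_2(7) = 2^2 + 2 + 1. Bump = 31. G_1 = 30.
G_1 = 30. HB_3(30) = 3^3 + 3. Bump = 260. G_2 = 259.
G_2 = 259. HB_4(259) = 4^4 + 3. Bump = 3128. G_3 = 3127.
G_3 = 3127. HB_5(3127) = 5^5 + 2. Bump = 46658. G_4 = 46657.
G_4 = 46657. HB_6(46657) = 6^6 + 1. Bump = 823544. G_5 = 823543.
G_5 = 823543. HB_7(823543) = 7^7. Bump = 16777216. G_6 = 16777215.
G_6 = 16777215. HB_8(16777215) = 7·8^7 + 7·8^6 + 7·8^5 + 7·8^4 + 7·8^3 + 7·8^2 + 7·8 + 7. Bump = 37665880. G_7 = 37665879.
G_7 = 37665879. HB_9(37665879) = 7·9^7 + 7·9^6 + 7·9^5 + 7·9^4 + 7·9^3 + 7·9^2 + 7·9 + 6. Bump = 77777776. G_8 = 77777775.
G_8 = 77777775. HB_10(77777775) = 7·10^7 + 7·10^6 + 7·10^5 + 7·10^4 + 7·10^3 + 7·10^2 + 7·10 + 5. Bump = 150051214. G_9 = 150051213.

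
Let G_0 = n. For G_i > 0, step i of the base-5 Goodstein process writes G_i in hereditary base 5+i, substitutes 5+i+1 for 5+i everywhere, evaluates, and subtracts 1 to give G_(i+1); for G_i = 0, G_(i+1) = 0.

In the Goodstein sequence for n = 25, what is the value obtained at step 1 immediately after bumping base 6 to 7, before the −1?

25 —HB5→ 5^2 —bump→ 6^2 = 36 —(−1)→ 35
35 —HB6→ 5·6 + 5 —bump→ 5·7 + 5 = 40 —(−1)→ 39

40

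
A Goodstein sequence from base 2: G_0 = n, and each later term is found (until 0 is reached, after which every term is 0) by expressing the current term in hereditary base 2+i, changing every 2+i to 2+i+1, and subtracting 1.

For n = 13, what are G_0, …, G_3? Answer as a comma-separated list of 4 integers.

G_0 = 13. HB_2(13) = 2^(2 + 1) + 2^2 + 1. Bump = 109. G_1 = 108.
G_1 = 108. HB_3(108) = 3^(3 + 1) + 3^3. Bump = 1280. G_2 = 1279.
G_2 = 1279. HB_4(1279) = 4^(4 + 1) + 3·4^3 + 3·4^2 + 3·4 + 3. Bump = 16093. G_3 = 16092.

13, 108, 1279, 16092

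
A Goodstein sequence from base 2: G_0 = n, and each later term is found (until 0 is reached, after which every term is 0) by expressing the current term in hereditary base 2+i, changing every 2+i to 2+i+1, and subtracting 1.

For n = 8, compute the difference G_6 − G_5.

G_0 = 8. HB_2(8) = 2^(2 + 1). Bump = 81. G_1 = 80.
G_1 = 80. HB_3(80) = 2·3^3 + 2·3^2 + 2·3 + 2. Bump = 554. G_2 = 553.
G_2 = 553. HB_4(553) = 2·4^4 + 2·4^2 + 2·4 + 1. Bump = 6311. G_3 = 6310.
G_3 = 6310. HB_5(6310) = 2·5^5 + 2·5^2 + 2·5. Bump = 93396. G_4 = 93395.
G_4 = 93395. HB_6(93395) = 2·6^6 + 2·6^2 + 6 + 5. Bump = 1647196. G_5 = 1647195.
G_5 = 1647195. HB_7(1647195) = 2·7^7 + 2·7^2 + 7 + 4. Bump = 33554572. G_6 = 33554571.

31907376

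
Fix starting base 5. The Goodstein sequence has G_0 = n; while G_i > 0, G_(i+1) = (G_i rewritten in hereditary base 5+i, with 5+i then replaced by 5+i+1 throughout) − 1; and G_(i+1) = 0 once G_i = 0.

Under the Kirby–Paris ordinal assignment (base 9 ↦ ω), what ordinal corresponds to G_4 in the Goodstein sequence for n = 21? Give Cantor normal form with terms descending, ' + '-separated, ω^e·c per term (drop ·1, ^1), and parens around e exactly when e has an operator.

21 —HB5→ 4·5 + 1 —bump→ 4·6 + 1 = 25 —(−1)→ 24
24 —HB6→ 4·6 —bump→ 4·7 = 28 —(−1)→ 27
27 —HB7→ 3·7 + 6 —bump→ 3·8 + 6 = 30 —(−1)→ 29
29 —HB8→ 3·8 + 5 —bump→ 3·9 + 5 = 32 —(−1)→ 31
31 —HB9→ 3·9 + 4 —bump→ 3·10 + 4 = 34 —(−1)→ 33

ω·3 + 4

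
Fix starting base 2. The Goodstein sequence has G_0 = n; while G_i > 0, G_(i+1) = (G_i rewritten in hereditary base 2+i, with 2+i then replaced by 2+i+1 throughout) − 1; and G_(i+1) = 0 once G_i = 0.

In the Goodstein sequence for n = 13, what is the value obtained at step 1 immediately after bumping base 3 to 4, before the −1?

[0] 13 ≡ 2^(2 + 1) + 2^2 + 1 (base 2). Lift 3: 109. −1: 108.
[1] 108 ≡ 3^(3 + 1) + 3^3 (base 3). Lift 4: 1280. −1: 1279.

1280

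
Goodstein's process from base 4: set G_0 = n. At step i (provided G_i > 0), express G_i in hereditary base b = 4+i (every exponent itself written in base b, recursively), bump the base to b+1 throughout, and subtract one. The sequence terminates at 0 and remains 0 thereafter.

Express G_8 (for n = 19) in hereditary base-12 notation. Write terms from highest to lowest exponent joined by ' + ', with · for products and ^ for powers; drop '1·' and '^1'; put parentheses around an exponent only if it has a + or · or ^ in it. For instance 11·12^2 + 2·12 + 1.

19 —HB4→ 4^2 + 3 —bump→ 5^2 + 3 = 28 —(−1)→ 27
27 —HB5→ 5^2 + 2 —bump→ 6^2 + 2 = 38 —(−1)→ 37
37 —HB6→ 6^2 + 1 —bump→ 7^2 + 1 = 50 —(−1)→ 49
49 —HB7→ 7^2 —bump→ 8^2 = 64 —(−1)→ 63
63 —HB8→ 7·8 + 7 —bump→ 7·9 + 7 = 70 —(−1)→ 69
69 —HB9→ 7·9 + 6 —bump→ 7·10 + 6 = 76 —(−1)→ 75
75 —HB10→ 7·10 + 5 —bump→ 7·11 + 5 = 82 —(−1)→ 81
81 —HB11→ 7·11 + 4 —bump→ 7·12 + 4 = 88 —(−1)→ 87

7·12 + 3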